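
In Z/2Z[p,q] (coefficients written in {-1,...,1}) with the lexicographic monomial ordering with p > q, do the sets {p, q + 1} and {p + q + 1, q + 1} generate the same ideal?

Yes, the ideals are equal.

Two ideals are equal iff their reduced Gröbner bases coincide (the reduced basis is unique for a fixed ordering).
Buchberger on the first generating set:
f_1 = p, LT = p.
f_2 = q + 1, LT = q.

The S-polynomials (S(f_1,f_2)) all reduce to 0 modulo the current basis, so we have a Gröbner basis.
Inter-reduce: drop elements whose leading term is divisible by another's, tail-reduce, and make monic.
Reduced Gröbner basis: {p, q + 1}.

Buchberger on the second generating set:
h_1 = p + q + 1, LT = p.
h_2 = q + 1, LT = q.

The S-polynomials (S(h_1,h_2)) all reduce to 0 modulo the current basis, so we have a Gröbner basis.
Inter-reduce: drop elements whose leading term is divisible by another's, tail-reduce, and make monic.
Reduced Gröbner basis: {p, q + 1}.

These coincide, so the ideals are equal.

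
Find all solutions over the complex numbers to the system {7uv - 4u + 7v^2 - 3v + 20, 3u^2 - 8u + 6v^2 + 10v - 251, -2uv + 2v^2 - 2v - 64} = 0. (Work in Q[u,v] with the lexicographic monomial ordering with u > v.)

{(-5, 4)}

Compute a lex Gröbner basis by Buchberger's algorithm.
f_1 = 7uv - 4u + 7v^2 - 3v + 20, LT = uv.
f_2 = 3u^2 - 8u + 6v^2 + 10v - 251, LT = u^2.
f_3 = -2uv + 2v^2 - 2v - 64, LT = uv.

S(f_1,f_2): lcm = u^2v. S = -4/7u^2 + uv^2 + 47/21uv + 20/7u - 2v^3 - 10/3v^2 + 251/3v.
  leading term u^2: subtract (-4/21)·f_2 from -4/7u^2 + uv^2 + 47/21uv + 20/7u - 2v^3 - 10/3v^2 + 251/3v → uv^2 + 47/21uv + 4/3u - 2v^3 - 46/21v^2 + 599/7v - 1004/21
  leading term uv^2: subtract (1/7v)·f_1 from uv^2 + 47/21uv + 4/3u - 2v^3 - 46/21v^2 + 599/7v - 1004/21 → 59/21uv + 4/3u - 3v^3 - 37/21v^2 + 579/7v - 1004/21
  leading term uv: subtract (59/147)·f_1 from 59/21uv + 4/3u - 3v^3 - 37/21v^2 + 579/7v - 1004/21 → 144/49u - 3v^3 - 32/7v^2 + 4112/49v - 2736/49
  leading term u: no divisor's leading term divides it; move 144/49u to the remainder.
  leading term v^3: no divisor's leading term divides it; move -3v^3 to the remainder.
  leading term v^2: no divisor's leading term divides it; move -32/7v^2 to the remainder.
  leading term v: no divisor's leading term divides it; move 4112/49v to the remainder.
  leading term 1: no divisor's leading term divides it; move -2736/49 to the remainder.
  remainder 144/49u - 3v^3 - 32/7v^2 + 4112/49v - 2736/49 ≠ 0; add h_4 = 144/49u - 3v^3 - 32/7v^2 + 4112/49v - 2736/49 to the basis.

S(f_1,f_3): lcm = uv. S = -4/7u + 2v^2 - 10/7v - 204/7.
  leading term u: subtract (-7/36)·h_4 from -4/7u + 2v^2 - 10/7v - 204/7 → -7/12v^3 + 10/9v^2 + 134/9v - 40
  leading term v^3: no divisor's leading term divides it; move -7/12v^3 to the remainder.
  leading term v^2: no divisor's leading term divides it; move 10/9v^2 to the remainder.
  leading term v: no divisor's leading term divides it; move 134/9v to the remainder.
  leading term 1: no divisor's leading term divides it; move -40 to the remainder.
  remainder -7/12v^3 + 10/9v^2 + 134/9v - 40 ≠ 0; add h_5 = -7/12v^3 + 10/9v^2 + 134/9v - 40 to the basis.

S(f_2,f_3): lcm = u^2v. S = uv^2 - 11/3uv - 32u + 2v^3 + 10/3v^2 - 251/3v.
  leading term uv^2: subtract (1/7v)·f_1 from uv^2 - 11/3uv - 32u + 2v^3 + 10/3v^2 - 251/3v → -65/21uv - 32u + v^3 + 79/21v^2 - 1817/21v
  leading term uv: subtract (-65/147)·f_1 from -65/21uv - 32u + v^3 + 79/21v^2 - 1817/21v → -4964/147u + v^3 + 48/7v^2 - 12914/147v + 1300/147
  leading term u: subtract (-1241/108)·h_4 from -4964/147u + v^3 + 48/7v^2 - 12914/147v + 1300/147 → -1205/36v^3 - 8632/189v^2 + 165646/189v - 13288/21
  leading term v^3: subtract (1205/21)·h_5 from -1205/36v^3 - 8632/189v^2 + 165646/189v - 13288/21 → -766/7v^2 + 464/21v + 34912/21
  leading term v^2: no divisor's leading term divides it; move -766/7v^2 to the remainder.
  leading term v: no divisor's leading term divides it; move 464/21v to the remainder.
  leading term 1: no divisor's leading term divides it; move 34912/21 to the remainder.
  remainder -766/7v^2 + 464/21v + 34912/21 ≠ 0; add h_6 = -766/7v^2 + 464/21v + 34912/21 to the basis.

S(f_1,h_4): lcm = uv. S = -4/7u + 49/48v^4 + 14/9v^3 - 248/9v^2 + 130/7v + 20/7.
  leading term u: subtract (-7/36)·h_4 from -4/7u + 49/48v^4 + 14/9v^3 - 248/9v^2 + 130/7v + 20/7 → 49/48v^4 + 35/36v^3 - 256/9v^2 + 314/9v - 8
  leading term v^4: subtract (-7/4v)·h_5 from 49/48v^4 + 35/36v^3 - 256/9v^2 + 314/9v - 8 → 35/12v^3 - 43/18v^2 - 316/9v - 8
  leading term v^3: subtract (-5)·h_5 from 35/12v^3 - 43/18v^2 - 316/9v - 8 → 19/6v^2 + 118/3v - 208
  leading term v^2: subtract (-133/4596)·h_6 from 19/6v^2 + 118/3v - 208 → 137786/3447v - 551144/3447
  leading term v: no divisor's leading term divides it; move 137786/3447v to the remainder.
  leading term 1: no divisor's leading term divides it; move -551144/3447 to the remainder.
  remainder 137786/3447v - 551144/3447 ≠ 0; add h_7 = 137786/3447v - 551144/3447 to the basis.

The other S-polynomials (S(f_2,h_4), S(f_3,h_4), S(f_1,h_5), S(f_2,h_5), S(f_3,h_5), S(h_4,h_5), S(f_1,h_6), S(f_2,h_6), S(f_3,h_6), S(h_4,h_6), S(h_5,h_6), S(f_1,h_7), S(f_2,h_7), S(f_3,h_7), S(h_4,h_7), S(h_5,h_7), S(h_6,h_7)) all reduce to 0 modulo the current basis, so we have a Gröbner basis.
Inter-reduce: drop elements whose leading term is divisible by another's, tail-reduce, and make monic.
Reduced Gröbner basis: {u + 5, v - 4}.

The lex basis is triangular: the last element involves only v. Solving v - 4 = 0 gives v ∈ {4}; substituting each value into the earlier elements determines the remaining variables.
  v = 4: the earlier basis element becomes u + 5 = 0, giving u = -5 — point (-5, 4).
Each listed point satisfies every original equation (direct substitution).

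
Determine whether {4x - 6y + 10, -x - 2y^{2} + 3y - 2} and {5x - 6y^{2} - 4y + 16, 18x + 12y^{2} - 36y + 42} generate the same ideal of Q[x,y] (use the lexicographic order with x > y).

No, the ideals differ.

Since reduced Gröbner bases are canonical representatives of ideals under a given ordering, it suffices to compute and compare them.
Buchberger on the first generating set:
f_1 = 4x - 6y + 10, LT = x.
f_2 = -x - 2y^{2} + 3y - 2, LT = x.

S(f_1,f_2): lcm = x. S = -2y^{2} + \tfrac{3}{2}y + \tfrac{1}{2}.
  leading term y^{2}: no divisor's leading term divides it; move -2y^{2} to the remainder.
  leading term y: no divisor's leading term divides it; move \tfrac{3}{2}y to the remainder.
  leading term 1: no divisor's leading term divides it; move \tfrac{1}{2} to the remainder.
  remainder -2y^{2} + \tfrac{3}{2}y + \tfrac{1}{2} ≠ 0; add g_3 = -2y^{2} + \tfrac{3}{2}y + \tfrac{1}{2} to the basis.

S(f_1,g_3): leading monomials are coprime, so the S-polynomial reduces to 0 (Buchberger's first criterion).
S(f_2,g_3): leading monomials are coprime, so the S-polynomial reduces to 0 (Buchberger's first criterion).
Every S-polynomial of the final basis reduces to 0, so we have a Gröbner basis.
Inter-reduce: drop elements whose leading term is divisible by another's, tail-reduce, and make monic.
Reduced Gröbner basis: {x - \tfrac{3}{2}y + \tfrac{5}{2}, y^{2} - \tfrac{3}{4}y - \tfrac{1}{4}}.

Buchberger on the second generating set:
h_1 = 5x - 6y^{2} - 4y + 16, LT = x.
h_2 = 18x + 12y^{2} - 36y + 42, LT = x.

S(h_1,h_2): lcm = x. S = -\tfrac{28}{15}y^{2} + \tfrac{6}{5}y + \tfrac{13}{15}.
  leading term y^{2}: no divisor's leading term divides it; move -\tfrac{28}{15}y^{2} to the remainder.
  leading term y: no divisor's leading term divides it; move \tfrac{6}{5}y to the remainder.
  leading term 1: no divisor's leading term divides it; move \tfrac{13}{15} to the remainder.
  remainder -\tfrac{28}{15}y^{2} + \tfrac{6}{5}y + \tfrac{13}{15} ≠ 0; add k_3 = -\tfrac{28}{15}y^{2} + \tfrac{6}{5}y + \tfrac{13}{15} to the basis.

S(h_1,k_3): leading monomials are coprime, so the S-polynomial reduces to 0 (Buchberger's first criterion).
S(h_2,k_3): leading monomials are coprime, so the S-polynomial reduces to 0 (Buchberger's first criterion).
Every S-polynomial of the final basis reduces to 0, so we have a Gröbner basis.
Inter-reduce: drop elements whose leading term is divisible by another's, tail-reduce, and make monic.
Reduced Gröbner basis: {x - \tfrac{11}{7}y + \tfrac{37}{14}, y^{2} - \tfrac{9}{14}y - \tfrac{13}{28}}.

The bases are distinct; the ideals are different.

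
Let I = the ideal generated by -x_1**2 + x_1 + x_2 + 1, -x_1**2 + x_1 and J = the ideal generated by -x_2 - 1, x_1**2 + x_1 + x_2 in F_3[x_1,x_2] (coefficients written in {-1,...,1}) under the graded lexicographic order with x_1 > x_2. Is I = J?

Equality of ideals is decidable: compute both reduced Gröbner bases (unique for the ordering) and check whether they agree.
Buchberger on the first generating set:
f_1 = -x_1**2 + x_1 + x_2 + 1, LT = x_1**2.
f_2 = -x_1**2 + x_1, LT = x_1**2.

S(f_1,f_2): lcm = x_1**2. S = -x_2 - 1.
  leading term x_2: no divisor's leading term divides it; move -x_2 to the remainder.
  leading term 1: no divisor's leading term divides it; move -1 to the remainder.
  remainder -x_2 - 1 ≠ 0; add g_3 = -x_2 - 1 to the basis.

The other S-polynomials (S(f_1,g_3), S(f_2,g_3)) all reduce to 0 modulo the current basis, so we have a Gröbner basis.
Inter-reduce: drop elements whose leading term is divisible by another's, tail-reduce, and make monic.
Reduced Gröbner basis: {x_1**2 - x_1, x_2 + 1}.

Buchberger on the second generating set:
h_1 = -x_2 - 1, LT = x_2.
h_2 = x_1**2 + x_1 + x_2, LT = x_1**2.

The S-polynomials (S(h_1,h_2)) all reduce to 0 modulo the current basis, so we have a Gröbner basis.
Inter-reduce: drop elements whose leading term is divisible by another's, tail-reduce, and make monic.
Reduced Gröbner basis: {x_1**2 + x_1 - 1, x_2 + 1}.

The bases are distinct; the ideals are different.

No, the ideals differ.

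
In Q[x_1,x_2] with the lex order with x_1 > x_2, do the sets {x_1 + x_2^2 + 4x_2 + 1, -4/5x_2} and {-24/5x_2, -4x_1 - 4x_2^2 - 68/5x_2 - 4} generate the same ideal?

For a fixed monomial order, each ideal has a unique reduced Gröbner basis; comparing bases decides equality.
Buchberger on the first generating set:
f_1 = x_1 + x_2^2 + 4x_2 + 1, LT = x_1.
f_2 = -4/5x_2, LT = x_2.

The S-polynomials (S(f_1,f_2)) all reduce to 0 modulo the current basis, so we have a Gröbner basis.
Inter-reduce: drop elements whose leading term is divisible by another's, tail-reduce, and make monic.
Reduced Gröbner basis: {x_1 + 1, x_2}.

Buchberger on the second generating set:
h_1 = -24/5x_2, LT = x_2.
h_2 = -4x_1 - 4x_2^2 - 68/5x_2 - 4, LT = x_1.

The S-polynomials (S(h_1,h_2)) all reduce to 0 modulo the current basis, so we have a Gröbner basis.
Inter-reduce: drop elements whose leading term is divisible by another's, tail-reduce, and make monic.
Reduced Gröbner basis: {x_1 + 1, x_2}.

Same reduced basis, so the two generating sets span the same ideal.

Yes, the ideals are equal.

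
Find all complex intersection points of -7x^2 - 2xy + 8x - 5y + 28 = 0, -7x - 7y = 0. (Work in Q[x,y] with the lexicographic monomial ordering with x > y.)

Compute a lex Gröbner basis by Buchberger's algorithm.
f_1 = -7x^2 - 2xy + 8x - 5y + 28, LT = x^2.
f_2 = -7x - 7y, LT = x.

S(f_1,f_2): lcm = x^2. S = -5/7xy - 8/7x + 5/7y - 4.
  leading term xy: subtract (5/49y)·f_2 from -5/7xy - 8/7x + 5/7y - 4 → -8/7x + 5/7y^2 + 5/7y - 4
  leading term x: subtract (8/49)·f_2 from -8/7x + 5/7y^2 + 5/7y - 4 → 5/7y^2 + 13/7y - 4
  leading term y^2: no divisor's leading term divides it; move 5/7y^2 to the remainder.
  leading term y: no divisor's leading term divides it; move 13/7y to the remainder.
  leading term 1: no divisor's leading term divides it; move -4 to the remainder.
  remainder 5/7y^2 + 13/7y - 4 ≠ 0; add h_3 = 5/7y^2 + 13/7y - 4 to the basis.

The other S-polynomials (S(f_1,h_3), S(f_2,h_3)) all reduce to 0 modulo the current basis, so we have a Gröbner basis.
Inter-reduce: drop elements whose leading term is divisible by another's, tail-reduce, and make monic.
Reduced Gröbner basis: {x + y, y^2 + 13/5y - 28/5}.

Elimination: the polynomial y^2 + 13/5y - 28/5 lies in the elimination ideal for y, so y ∈ {-4, 7/5}. For each such y, the remaining basis elements (now univariate) give the rest of the solution.
  y = -4: the earlier basis element becomes x - 4 = 0, giving x = 4 — point (4, -4).
  y = 7/5: the earlier basis element becomes x + 7/5 = 0, giving x = -7/5 — point (-7/5, 7/5).

{(4, -4), (-7/5, 7/5)}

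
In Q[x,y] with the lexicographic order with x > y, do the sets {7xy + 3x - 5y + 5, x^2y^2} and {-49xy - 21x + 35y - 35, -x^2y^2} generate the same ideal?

Yes, the ideals are equal.

For a fixed monomial order, each ideal has a unique reduced Gröbner basis; comparing bases decides equality.
Buchberger on the first generating set:
f_1 = 7xy + 3x - 5y + 5, LT = xy.
f_2 = x^2y^2, LT = x^2y^2.

S(f_1,f_2): lcm = x^2y^2. S = 3/7x^2y - 5/7xy^2 + 5/7xy.
  reduce S modulo (f_1, f_2):
  remainder -9/49x^2 - 300/343x - 25/49y^2 + 500/343y - 325/343 ≠ 0; add g_3 = -9/49x^2 - 300/343x - 25/49y^2 + 500/343y - 325/343 to the basis.

S(f_1,g_3): lcm = x^2y. S = 3/7x^2 - 115/21xy + 5/7x - 25/9y^3 + 500/63y^2 - 325/63y.
  reduce S modulo (f_1, f_2, g_3):
  remainder 50/49x - 25/9y^3 + 425/63y^2 - 2500/441y + 250/147 ≠ 0; add g_4 = 50/49x - 25/9y^3 + 425/63y^2 - 2500/441y + 250/147 to the basis.

S(f_2,g_3): lcm = x^2y^2. S = -100/21xy^2 - 25/9y^4 + 500/63y^3 - 325/63y^2.
  reduce S modulo (f_1, f_2, g_3, g_4):
  remainder -25/9y^4 + 50/9y^3 - 25/9y^2 ≠ 0; add g_5 = -25/9y^4 + 50/9y^3 - 25/9y^2 to the basis.

The other S-polynomials (S(f_1,g_4), S(f_2,g_4), S(g_3,g_4), S(f_1,g_5), S(f_2,g_5), S(g_3,g_5), S(g_4,g_5)) all reduce to 0 modulo the current basis, so we have a Gröbner basis.
Inter-reduce: drop elements whose leading term is divisible by another's, tail-reduce, and make monic.
Reduced Gröbner basis: {x - 49/18y^3 + 119/18y^2 - 50/9y + 5/3, y^4 - 2y^3 + y^2}.

Buchberger on the second generating set:
h_1 = -49xy - 21x + 35y - 35, LT = xy.
h_2 = -x^2y^2, LT = x^2y^2.

S(h_1,h_2): lcm = x^2y^2. S = 3/7x^2y - 5/7xy^2 + 5/7xy.
  reduce S modulo (h_1, h_2):
  remainder -9/49x^2 - 300/343x - 25/49y^2 + 500/343y - 325/343 ≠ 0; add k_3 = -9/49x^2 - 300/343x - 25/49y^2 + 500/343y - 325/343 to the basis.

S(h_1,k_3): lcm = x^2y. S = 3/7x^2 - 115/21xy + 5/7x - 25/9y^3 + 500/63y^2 - 325/63y.
  reduce S modulo (h_1, h_2, k_3):
  remainder 50/49x - 25/9y^3 + 425/63y^2 - 2500/441y + 250/147 ≠ 0; add k_4 = 50/49x - 25/9y^3 + 425/63y^2 - 2500/441y + 250/147 to the basis.

S(h_2,k_3): lcm = x^2y^2. S = -100/21xy^2 - 25/9y^4 + 500/63y^3 - 325/63y^2.
  reduce S modulo (h_1, h_2, k_3, k_4):
  remainder -25/9y^4 + 50/9y^3 - 25/9y^2 ≠ 0; add k_5 = -25/9y^4 + 50/9y^3 - 25/9y^2 to the basis.

The other S-polynomials (S(h_1,k_4), S(h_2,k_4), S(k_3,k_4), S(h_1,k_5), S(h_2,k_5), S(k_3,k_5), S(k_4,k_5)) all reduce to 0 modulo the current basis, so we have a Gröbner basis.
Inter-reduce: drop elements whose leading term is divisible by another's, tail-reduce, and make monic.
Reduced Gröbner basis: {x - 49/18y^3 + 119/18y^2 - 50/9y + 5/3, y^4 - 2y^3 + y^2}.

These coincide, so the ideals are equal.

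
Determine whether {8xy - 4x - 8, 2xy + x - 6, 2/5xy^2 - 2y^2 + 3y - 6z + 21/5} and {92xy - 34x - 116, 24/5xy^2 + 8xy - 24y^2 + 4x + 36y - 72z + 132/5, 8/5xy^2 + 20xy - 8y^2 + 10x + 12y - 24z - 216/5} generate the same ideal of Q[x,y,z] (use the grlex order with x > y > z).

Yes, the ideals are equal.

For a fixed monomial order, each ideal has a unique reduced Gröbner basis; comparing bases decides equality.
Buchberger on the first generating set:
f_1 = 8xy - 4x - 8, LT = xy.
f_2 = 2xy + x - 6, LT = xy.
f_3 = 2/5xy^2 - 2y^2 + 3y - 6z + 21/5, LT = xy^2.

S(f_1,f_2): lcm = xy. S = -x + 2.
  leading term x: no divisor's leading term divides it; move -x to the remainder.
  leading term 1: no divisor's leading term divides it; move 2 to the remainder.
  remainder -x + 2 ≠ 0; add g_4 = -x + 2 to the basis.

S(f_1,f_3): lcm = xy^2. S = -1/2xy + 5y^2 - 17/2y + 15z - 21/2.
  leading term xy: subtract (-1/16)·f_1 from -1/2xy + 5y^2 - 17/2y + 15z - 21/2 → 5y^2 - 1/4x - 17/2y + 15z - 11
  leading term y^2: no divisor's leading term divides it; move 5y^2 to the remainder.
  leading term x: subtract (1/4)·g_4 from -1/4x - 17/2y + 15z - 11 → -17/2y + 15z - 23/2
  leading term y: no divisor's leading term divides it; move -17/2y to the remainder.
  leading term z: no divisor's leading term divides it; move 15z to the remainder.
  leading term 1: no divisor's leading term divides it; move -23/2 to the remainder.
  remainder 5y^2 - 17/2y + 15z - 23/2 ≠ 0; add g_5 = 5y^2 - 17/2y + 15z - 23/2 to the basis.

S(f_2,f_3): lcm = xy^2. S = 1/2xy + 5y^2 - 21/2y + 15z - 21/2.
  leading term xy: subtract (1/16)·f_1 from 1/2xy + 5y^2 - 21/2y + 15z - 21/2 → 5y^2 + 1/4x - 21/2y + 15z - 10
  leading term y^2: subtract (1)·g_5 from 5y^2 + 1/4x - 21/2y + 15z - 10 → 1/4x - 2y + 3/2
  leading term x: subtract (-1/4)·g_4 from 1/4x - 2y + 3/2 → -2y + 2
  leading term y: no divisor's leading term divides it; move -2y to the remainder.
  leading term 1: no divisor's leading term divides it; move 2 to the remainder.
  remainder -2y + 2 ≠ 0; add g_6 = -2y + 2 to the basis.

S(f_3,g_4): lcm = xy^2. S = -3y^2 + 15/2y - 15z + 21/2.
  leading term y^2: subtract (-3/5)·g_5 from -3y^2 + 15/2y - 15z + 21/2 → 12/5y - 6z + 18/5
  leading term y: subtract (-6/5)·g_6 from 12/5y - 6z + 18/5 → -6z + 6
  leading term z: no divisor's leading term divides it; move -6z to the remainder.
  leading term 1: no divisor's leading term divides it; move 6 to the remainder.
  remainder -6z + 6 ≠ 0; add g_7 = -6z + 6 to the basis.

The other S-polynomials (S(f_1,g_4), S(f_2,g_4), S(f_1,g_5), S(f_2,g_5), S(f_3,g_5), S(g_4,g_5), S(f_1,g_6), S(f_2,g_6), S(f_3,g_6), S(g_4,g_6), S(g_5,g_6), S(f_1,g_7), S(f_2,g_7), S(f_3,g_7), S(g_4,g_7), S(g_5,g_7), S(g_6,g_7)) all reduce to 0 modulo the current basis, so we have a Gröbner basis.
Inter-reduce: drop elements whose leading term is divisible by another's, tail-reduce, and make monic.
Reduced Gröbner basis: {x - 2, y - 1, z - 1}.

Buchberger on the second generating set:
h_1 = 92xy - 34x - 116, LT = xy.
h_2 = 24/5xy^2 + 8xy - 24y^2 + 4x + 36y - 72z + 132/5, LT = xy^2.
h_3 = 8/5xy^2 + 20xy - 8y^2 + 10x + 12y - 24z - 216/5, LT = xy^2.

S(h_1,h_2): lcm = xy^2. S = -281/138xy + 5y^2 - 5/6x - 403/46y + 15z - 11/2.
  leading term xy: subtract (-281/12696)·h_1 from -281/138xy + 5y^2 - 5/6x - 403/46y + 15z - 11/2 → 5y^2 - 10067/6348x - 403/46y + 15z - 12803/1587
  leading term y^2: no divisor's leading term divides it; move 5y^2 to the remainder.
  leading term x: no divisor's leading term divides it; move -10067/6348x to the remainder.
  leading term y: no divisor's leading term divides it; move -403/46y to the remainder.
  leading term z: no divisor's leading term divides it; move 15z to the remainder.
  leading term 1: no divisor's leading term divides it; move -12803/1587 to the remainder.
  remainder 5y^2 - 10067/6348x - 403/46y + 15z - 12803/1587 ≠ 0; add k_4 = 5y^2 - 10067/6348x - 403/46y + 15z - 12803/1587 to the basis.

S(h_1,h_3): lcm = xy^2. S = -296/23xy + 5y^2 - 25/4x - 403/46y + 15z + 27.
  leading term xy: subtract (-74/529)·h_1 from -296/23xy + 5y^2 - 25/4x - 403/46y + 15z + 27 → 5y^2 - 23289/2116x - 403/46y + 15z + 5699/529
  leading term y^2: subtract (1)·k_4 from 5y^2 - 23289/2116x - 403/46y + 15z + 5699/529 → -650/69x + 1300/69
  leading term x: no divisor's leading term divides it; move -650/69x to the remainder.
  leading term 1: no divisor's leading term divides it; move 1300/69 to the remainder.
  remainder -650/69x + 1300/69 ≠ 0; add k_5 = -650/69x + 1300/69 to the basis.

S(h_1,k_4): lcm = xy^2. S = 10067/31740x^2 + 159/115xy - 3xz + 12803/7935x - 29/23y.
  leading term x^2: subtract (-10067/299000x)·k_5 from 10067/31740x^2 + 159/115xy - 3xz + 12803/7935x - 29/23y → 159/115xy - 3xz + 517/230x - 29/23y
  leading term xy: subtract (159/10580)·h_1 from 159/115xy - 3xz + 517/230x - 29/23y → -3xz + 7297/2645x - 29/23y + 4611/2645
  leading term xz: subtract (207/650z)·k_5 from -3xz + 7297/2645x - 29/23y + 4611/2645 → 7297/2645x - 29/23y - 6z + 4611/2645
  leading term x: subtract (-21891/74750)·k_5 from 7297/2645x - 29/23y - 6z + 4611/2645 → -29/23y - 6z + 167/23
  leading term y: no divisor's leading term divides it; move -29/23y to the remainder.
  leading term z: no divisor's leading term divides it; move -6z to the remainder.
  leading term 1: no divisor's leading term divides it; move 167/23 to the remainder.
  remainder -29/23y - 6z + 167/23 ≠ 0; add k_6 = -29/23y - 6z + 167/23 to the basis.

S(h_1,k_5): lcm = xy. S = -17/46x + 2y - 29/23.
  leading term x: subtract (51/1300)·k_5 from -17/46x + 2y - 29/23 → 2y - 2
  leading term y: subtract (-46/29)·k_6 from 2y - 2 → -276/29z + 276/29
  leading term z: no divisor's leading term divides it; move -276/29z to the remainder.
  leading term 1: no divisor's leading term divides it; move 276/29 to the remainder.
  remainder -276/29z + 276/29 ≠ 0; add k_7 = -276/29z + 276/29 to the basis.

The other S-polynomials (S(h_2,h_3), S(h_2,k_4), S(h_3,k_4), S(h_2,k_5), S(h_3,k_5), S(k_4,k_5), S(h_1,k_6), S(h_2,k_6), S(h_3,k_6), S(k_4,k_6), S(k_5,k_6), S(h_1,k_7), S(h_2,k_7), S(h_3,k_7), S(k_4,k_7), S(k_5,k_7), S(k_6,k_7)) all reduce to 0 modulo the current basis, so we have a Gröbner basis.
Inter-reduce: drop elements whose leading term is divisible by another's, tail-reduce, and make monic.
Reduced Gröbner basis: {x - 2, y - 1, z - 1}.

These coincide, so the ideals are equal.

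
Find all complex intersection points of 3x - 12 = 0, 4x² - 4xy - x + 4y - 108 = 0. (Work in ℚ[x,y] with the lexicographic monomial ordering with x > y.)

{(4, -4)}

Compute a lex Gröbner basis by Buchberger's algorithm.
f_1 = 3x - 12, LT = x.
f_2 = 4x² - 4xy - x + 4y - 108, LT = x².

S(f_1,f_2): lcm = x². S = xy - 15/4x - y + 27.
  leading term xy: subtract (⅓y)·f_1 from xy - 15/4x - y + 27 → -15/4x + 3y + 27
  leading term x: subtract (-5/4)·f_1 from -15/4x + 3y + 27 → 3y + 12
  leading term y: no divisor's leading term divides it; move 3y to the remainder.
  leading term 1: no divisor's leading term divides it; move 12 to the remainder.
  remainder 3y + 12 ≠ 0; add h_3 = 3y + 12 to the basis.

The other S-polynomials (S(f_1,h_3), S(f_2,h_3)) all reduce to 0 modulo the current basis, so we have a Gröbner basis.
Inter-reduce: drop elements whose leading term is divisible by another's, tail-reduce, and make monic.
Reduced Gröbner basis: {x - 4, y + 4}.

A lex Gröbner basis eliminates variables successively. Here y + 4 depends only on y, with roots {-4}; lifting each root through the earlier basis elements recovers the full solutions.
  y = -4: the earlier basis element becomes x - 4 = 0, giving x = 4 — point (4, -4).
Substituting each solution back into the original system confirms all equations vanish.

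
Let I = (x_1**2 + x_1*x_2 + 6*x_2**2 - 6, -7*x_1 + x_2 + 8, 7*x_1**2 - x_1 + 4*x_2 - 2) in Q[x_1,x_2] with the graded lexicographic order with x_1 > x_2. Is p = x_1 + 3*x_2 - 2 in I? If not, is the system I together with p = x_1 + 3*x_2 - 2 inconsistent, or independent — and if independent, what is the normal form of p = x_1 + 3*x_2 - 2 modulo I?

Adjoining x_1 + 3*x_2 - 2 makes the ideal the whole ring: the system is inconsistent.

First compute the reduced Gröbner basis of I by Buchberger's algorithm.
f_1 = x_1**2 + x_1*x_2 + 6*x_2**2 - 6, LT = x_1**2.
f_2 = -7*x_1 + x_2 + 8, LT = x_1.
f_3 = 7*x_1**2 - x_1 + 4*x_2 - 2, LT = x_1**2.

S(f_1,f_2): lcm = x_1**2. S = 8/7*x_1*x_2 + 6*x_2**2 + 8/7*x_1 - 6.
  leading term x_1*x_2: subtract (-8/49*x_2)·f_2 from 8/7*x_1*x_2 + 6*x_2**2 + 8/7*x_1 - 6 → 302/49*x_2**2 + 8/7*x_1 + 64/49*x_2 - 6
  leading term x_2**2: no divisor's leading term divides it; move 302/49*x_2**2 to the remainder.
  leading term x_1: subtract (-8/49)·f_2 from 8/7*x_1 + 64/49*x_2 - 6 → 72/49*x_2 - 230/49
  leading term x_2: no divisor's leading term divides it; move 72/49*x_2 to the remainder.
  leading term 1: no divisor's leading term divides it; move -230/49 to the remainder.
  remainder 302/49*x_2**2 + 72/49*x_2 - 230/49 ≠ 0; add h_4 = 302/49*x_2**2 + 72/49*x_2 - 230/49 to the basis.

S(f_1,f_3): lcm = x_1**2. S = x_1*x_2 + 6*x_2**2 + 1/7*x_1 - 4/7*x_2 - 40/7.
  leading term x_1*x_2: subtract (-1/7*x_2)·f_2 from x_1*x_2 + 6*x_2**2 + 1/7*x_1 - 4/7*x_2 - 40/7 → 43/7*x_2**2 + 1/7*x_1 + 4/7*x_2 - 40/7
  leading term x_2**2: subtract (301/302)·h_4 from 43/7*x_2**2 + 1/7*x_1 + 4/7*x_2 - 40/7 → 1/7*x_1 - 944/1057*x_2 - 1095/1057
  leading term x_1: subtract (-1/49)·f_2 from 1/7*x_1 - 944/1057*x_2 - 1095/1057 → -6457/7399*x_2 - 6457/7399
  leading term x_2: no divisor's leading term divides it; move -6457/7399*x_2 to the remainder.
  leading term 1: no divisor's leading term divides it; move -6457/7399 to the remainder.
  remainder -6457/7399*x_2 - 6457/7399 ≠ 0; add h_5 = -6457/7399*x_2 - 6457/7399 to the basis.

The other S-polynomials (S(f_2,f_3), S(f_1,h_4), S(f_2,h_4), S(f_3,h_4), S(f_1,h_5), S(f_2,h_5), S(f_3,h_5), S(h_4,h_5)) all reduce to 0 modulo the current basis, so we have a Gröbner basis.
Inter-reduce: drop elements whose leading term is divisible by another's, tail-reduce, and make monic.
Reduced Gröbner basis: {x_1 - 1, x_2 + 1}.
Label its elements g_1 = x_1 - 1, g_2 = x_2 + 1.

Reduce p = x_1 + 3*x_2 - 2 modulo G:
  leading term x_1: subtract (1)·g_1 from x_1 + 3*x_2 - 2 → 3*x_2 - 1
  leading term x_2: subtract (3)·g_2 from 3*x_2 - 1 → -4
  leading term 1: no divisor's leading term divides it; move -4 to the remainder.
  normal form = -4.
The normal form is nonzero, so p ∉ I. Since p minus its normal form lies in I, I + (p) = I + (r) where r = -4; decide whether this ideal is the whole ring.
Here r = -4 is a nonzero constant, hence a unit: 1 ∈ I + (p), the Gröbner basis of I + (p) is {1}, and the enlarged system has no common solution — adjoining p is inconsistent.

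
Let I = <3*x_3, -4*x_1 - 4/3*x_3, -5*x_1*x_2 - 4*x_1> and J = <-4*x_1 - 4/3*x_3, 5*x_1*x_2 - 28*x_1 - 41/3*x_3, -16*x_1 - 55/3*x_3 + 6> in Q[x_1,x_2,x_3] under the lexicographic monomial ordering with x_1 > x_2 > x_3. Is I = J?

No, the ideals differ.

Since reduced Gröbner bases are canonical representatives of ideals under a given ordering, it suffices to compute and compare them.
Buchberger on the first generating set:
f_1 = 3*x_3, LT = x_3.
f_2 = -4*x_1 - 4/3*x_3, LT = x_1.
f_3 = -5*x_1*x_2 - 4*x_1, LT = x_1*x_2.

The S-polynomials (S(f_1,f_2), S(f_1,f_3), S(f_2,f_3)) all reduce to 0 modulo the current basis, so we have a Gröbner basis.
Inter-reduce: drop elements whose leading term is divisible by another's, tail-reduce, and make monic.
Reduced Gröbner basis: {x_1, x_3}.

Buchberger on the second generating set:
h_1 = -4*x_1 - 4/3*x_3, LT = x_1.
h_2 = 5*x_1*x_2 - 28*x_1 - 41/3*x_3, LT = x_1*x_2.
h_3 = -16*x_1 - 55/3*x_3 + 6, LT = x_1.

S(h_1,h_2): lcm = x_1*x_2. S = 28/5*x_1 + 1/3*x_2*x_3 + 41/15*x_3.
  leading term x_1: subtract (-7/5)·h_1 from 28/5*x_1 + 1/3*x_2*x_3 + 41/15*x_3 → 1/3*x_2*x_3 + 13/15*x_3
  leading term x_2*x_3: no divisor's leading term divides it; move 1/3*x_2*x_3 to the remainder.
  leading term x_3: no divisor's leading term divides it; move 13/15*x_3 to the remainder.
  remainder 1/3*x_2*x_3 + 13/15*x_3 ≠ 0; add k_4 = 1/3*x_2*x_3 + 13/15*x_3 to the basis.

S(h_1,h_3): lcm = x_1. S = -13/16*x_3 + 3/8.
  leading term x_3: no divisor's leading term divides it; move -13/16*x_3 to the remainder.
  leading term 1: no divisor's leading term divides it; move 3/8 to the remainder.
  remainder -13/16*x_3 + 3/8 ≠ 0; add k_5 = -13/16*x_3 + 3/8 to the basis.

S(h_2,h_3): lcm = x_1*x_2. S = -28/5*x_1 - 55/48*x_2*x_3 + 3/8*x_2 - 41/15*x_3.
  leading term x_1: subtract (7/5)·h_1 from -28/5*x_1 - 55/48*x_2*x_3 + 3/8*x_2 - 41/15*x_3 → -55/48*x_2*x_3 + 3/8*x_2 - 13/15*x_3
  leading term x_2*x_3: subtract (-55/16)·k_4 from -55/48*x_2*x_3 + 3/8*x_2 - 13/15*x_3 → 3/8*x_2 + 169/80*x_3
  leading term x_2: no divisor's leading term divides it; move 3/8*x_2 to the remainder.
  leading term x_3: subtract (-13/5)·k_5 from 169/80*x_3 → 39/40
  leading term 1: no divisor's leading term divides it; move 39/40 to the remainder.
  remainder 3/8*x_2 + 39/40 ≠ 0; add k_6 = 3/8*x_2 + 39/40 to the basis.

The other S-polynomials (S(h_1,k_4), S(h_2,k_4), S(h_3,k_4), S(h_1,k_5), S(h_2,k_5), S(h_3,k_5), S(k_4,k_5), S(h_1,k_6), S(h_2,k_6), S(h_3,k_6), S(k_4,k_6), S(k_5,k_6)) all reduce to 0 modulo the current basis, so we have a Gröbner basis.
Inter-reduce: drop elements whose leading term is divisible by another's, tail-reduce, and make monic.
Reduced Gröbner basis: {x_1 + 2/13, x_2 + 13/5, x_3 - 6/13}.

These differ, so the ideals are not equal.
The same test decides containment: I ⊆ J iff every generator of I reduces to 0 modulo a Gröbner basis of J.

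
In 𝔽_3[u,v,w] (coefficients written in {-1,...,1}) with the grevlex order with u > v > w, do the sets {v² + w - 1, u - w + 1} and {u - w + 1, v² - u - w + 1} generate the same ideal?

For a fixed monomial order, each ideal has a unique reduced Gröbner basis; comparing bases decides equality.
Buchberger on the first generating set:
f_1 = v² + w - 1, LT = v².
f_2 = u - w + 1, LT = u.

The S-polynomials (S(f_1,f_2)) all reduce to 0 modulo the current basis, so we have a Gröbner basis.
Inter-reduce: drop elements whose leading term is divisible by another's, tail-reduce, and make monic.
Reduced Gröbner basis: {v² + w - 1, u - w + 1}.

Buchberger on the second generating set:
h_1 = u - w + 1, LT = u.
h_2 = v² - u - w + 1, LT = v².

The S-polynomials (S(h_1,h_2)) all reduce to 0 modulo the current basis, so we have a Gröbner basis.
Inter-reduce: drop elements whose leading term is divisible by another's, tail-reduce, and make monic.
Reduced Gröbner basis: {v² + w - 1, u - w + 1}.

Same reduced basis, so the two generating sets span the same ideal.
The same test decides containment: I ⊆ J iff every generator of I reduces to 0 modulo a Gröbner basis of J.

Yes, the ideals are equal.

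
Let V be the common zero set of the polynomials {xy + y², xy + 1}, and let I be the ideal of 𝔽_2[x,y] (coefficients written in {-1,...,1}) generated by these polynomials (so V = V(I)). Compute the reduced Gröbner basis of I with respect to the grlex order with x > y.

f_1 = xy + y², LT = xy.
f_2 = xy + 1, LT = xy.

S(f_1,f_2): lcm = xy. S = y² + 1.
  leading term y²: no divisor's leading term divides it; move y² to the remainder.
  leading term 1: no divisor's leading term divides it; move 1 to the remainder.
  remainder y² + 1 ≠ 0; add g_3 = y² + 1 to the basis.

S(f_1,g_3): lcm = xy². S = y³ + x.
  leading term y³: subtract (y)·g_3 from y³ + x → x + y
  leading term x: no divisor's leading term divides it; move x to the remainder.
  leading term y: no divisor's leading term divides it; move y to the remainder.
  remainder x + y ≠ 0; add g_4 = x + y to the basis.

The other S-polynomials (S(f_2,g_3), S(f_1,g_4), S(f_2,g_4), S(g_3,g_4)) all reduce to 0 modulo the current basis, so we have a Gröbner basis.
Inter-reduce: drop elements whose leading term is divisible by another's, tail-reduce, and make monic.

G = {y² + 1, x + y}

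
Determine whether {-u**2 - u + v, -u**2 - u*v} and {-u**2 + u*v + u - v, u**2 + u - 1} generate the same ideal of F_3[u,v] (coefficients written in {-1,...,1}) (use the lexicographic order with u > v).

No, the ideals differ.

Equality of ideals is decidable: compute both reduced Gröbner bases (unique for the ordering) and check whether they agree.
Buchberger on the first generating set:
f_1 = -u**2 - u + v, LT = u**2.
f_2 = -u**2 - u*v, LT = u**2.

S(f_1,f_2): lcm = u**2. S = -u*v + u - v.
  leading term u*v: no divisor's leading term divides it; move -u*v to the remainder.
  leading term u: no divisor's leading term divides it; move u to the remainder.
  leading term v: no divisor's leading term divides it; move -v to the remainder.
  remainder -u*v + u - v ≠ 0; add g_3 = -u*v + u - v to the basis.

S(f_1,g_3): lcm = u**2*v. S = u**2 - v**2.
  leading term u**2: subtract (-1)·f_1 from u**2 - v**2 → -u - v**2 + v
  leading term u: no divisor's leading term divides it; move -u to the remainder.
  leading term v**2: no divisor's leading term divides it; move -v**2 to the remainder.
  leading term v: no divisor's leading term divides it; move v to the remainder.
  remainder -u - v**2 + v ≠ 0; add g_4 = -u - v**2 + v to the basis.

S(g_3,g_4): lcm = u*v. S = -u - v**3 + v**2 + v.
  leading term u: subtract (1)·g_4 from -u - v**3 + v**2 + v → -v**3 - v**2
  leading term v**3: no divisor's leading term divides it; move -v**3 to the remainder.
  leading term v**2: no divisor's leading term divides it; move -v**2 to the remainder.
  remainder -v**3 - v**2 ≠ 0; add g_5 = -v**3 - v**2 to the basis.

The other S-polynomials (S(f_2,g_3), S(f_1,g_4), S(f_2,g_4), S(f_1,g_5), S(f_2,g_5), S(g_3,g_5), S(g_4,g_5)) all reduce to 0 modulo the current basis, so we have a Gröbner basis.
Inter-reduce: drop elements whose leading term is divisible by another's, tail-reduce, and make monic.
Reduced Gröbner basis: {u + v**2 - v, v**3 + v**2}.

Buchberger on the second generating set:
h_1 = -u**2 + u*v + u - v, LT = u**2.
h_2 = u**2 + u - 1, LT = u**2.

S(h_1,h_2): lcm = u**2. S = -u*v + u + v + 1.
  leading term u*v: no divisor's leading term divides it; move -u*v to the remainder.
  leading term u: no divisor's leading term divides it; move u to the remainder.
  leading term v: no divisor's leading term divides it; move v to the remainder.
  leading term 1: no divisor's leading term divides it; move 1 to the remainder.
  remainder -u*v + u + v + 1 ≠ 0; add k_3 = -u*v + u + v + 1 to the basis.

S(h_1,k_3): lcm = u**2*v. S = u**2 - u*v**2 + u + v**2.
  leading term u**2: subtract (-1)·h_1 from u**2 - u*v**2 + u + v**2 → -u*v**2 + u*v - u + v**2 - v
  leading term u*v**2: subtract (v)·k_3 from -u*v**2 + u*v - u + v**2 - v → -u + v
  leading term u: no divisor's leading term divides it; move -u to the remainder.
  leading term v: no divisor's leading term divides it; move v to the remainder.
  remainder -u + v ≠ 0; add k_4 = -u + v to the basis.

S(k_3,k_4): lcm = u*v. S = -u + v**2 - v - 1.
  leading term u: subtract (1)·k_4 from -u + v**2 - v - 1 → v**2 + v - 1
  leading term v**2: no divisor's leading term divides it; move v**2 to the remainder.
  leading term v: no divisor's leading term divides it; move v to the remainder.
  leading term 1: no divisor's leading term divides it; move -1 to the remainder.
  remainder v**2 + v - 1 ≠ 0; add k_5 = v**2 + v - 1 to the basis.

The other S-polynomials (S(h_2,k_3), S(h_1,k_4), S(h_2,k_4), S(h_1,k_5), S(h_2,k_5), S(k_3,k_5), S(k_4,k_5)) all reduce to 0 modulo the current basis, so we have a Gröbner basis.
Inter-reduce: drop elements whose leading term is divisible by another's, tail-reduce, and make monic.
Reduced Gröbner basis: {u - v, v**2 + v - 1}.

Since the reduced bases disagree, the two ideals are not the same.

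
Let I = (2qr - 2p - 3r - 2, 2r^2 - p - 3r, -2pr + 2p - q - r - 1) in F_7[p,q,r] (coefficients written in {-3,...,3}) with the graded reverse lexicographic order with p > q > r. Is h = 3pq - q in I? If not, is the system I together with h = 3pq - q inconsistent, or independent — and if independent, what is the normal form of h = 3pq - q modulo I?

3pq - q is independent of I; its normal form modulo I is -2p + 3q + 3r + 2.

First compute the reduced Gröbner basis of I by Buchberger's algorithm.
f_1 = 2qr - 2p - 3r - 2, LT = qr.
f_2 = 2r^2 - p - 3r, LT = r^2.
f_3 = -2pr + 2p - q - r - 1, LT = pr.

S(f_1,f_2): lcm = qr^2. S = -3pq - pr - 2qr + 2r^2 - r.
  leading term pq: no divisor's leading term divides it; move -3pq to the remainder.
  leading term pr: subtract (-3)·f_3 from -pr - 2qr + 2r^2 - r → -2qr + 2r^2 - p - 3q + 3r - 3
  leading term qr: subtract (-1)·f_1 from -2qr + 2r^2 - p - 3q + 3r - 3 → 2r^2 - 3p - 3q + 2
  leading term r^2: subtract (1)·f_2 from 2r^2 - 3p - 3q + 2 → -2p - 3q + 3r + 2
  leading term p: no divisor's leading term divides it; move -2p to the remainder.
  leading term q: no divisor's leading term divides it; move -3q to the remainder.
  leading term r: no divisor's leading term divides it; move 3r to the remainder.
  leading term 1: no divisor's leading term divides it; move 2 to the remainder.
  remainder -3pq - 2p - 3q + 3r + 2 ≠ 0; add k_4 = -3pq - 2p - 3q + 3r + 2 to the basis.

S(f_1,f_3): lcm = pqr. S = -p^2 + pq + 3q^2 + 2pr + 3qr - p + 3q.
  leading term p^2: no divisor's leading term divides it; move -p^2 to the remainder.
  leading term pq: subtract (2)·k_4 from pq + 3q^2 + 2pr + 3qr - p + 3q → 3q^2 + 2pr + 3qr + 3p + 2q + r + 3
  leading term q^2: no divisor's leading term divides it; move 3q^2 to the remainder.
  leading term pr: subtract (-1)·f_3 from 2pr + 3qr + 3p + 2q + r + 3 → 3qr - 2p + q + 2
  leading term qr: subtract (-2)·f_1 from 3qr - 2p + q + 2 → p + q + r - 2
  leading term p: no divisor's leading term divides it; move p to the remainder.
  leading term q: no divisor's leading term divides it; move q to the remainder.
  leading term r: no divisor's leading term divides it; move r to the remainder.
  leading term 1: no divisor's leading term divides it; move -2 to the remainder.
  remainder -p^2 + 3q^2 + p + q + r - 2 ≠ 0; add k_5 = -p^2 + 3q^2 + p + q + r - 2 to the basis.

S(f_2,f_3): lcm = pr^2. S = 3p^2 + 3pr + 3qr + 3r^2 + 3r.
  leading term p^2: subtract (-3)·k_5 from 3p^2 + 3pr + 3qr + 3r^2 + 3r → 2q^2 + 3pr + 3qr + 3r^2 + 3p + 3q - r + 1
  leading term q^2: no divisor's leading term divides it; move 2q^2 to the remainder.
  leading term pr: subtract (2)·f_3 from 3pr + 3qr + 3r^2 + 3p + 3q - r + 1 → 3qr + 3r^2 - p - 2q + r + 3
  leading term qr: subtract (-2)·f_1 from 3qr + 3r^2 - p - 2q + r + 3 → 3r^2 + 2p - 2q + 2r - 1
  leading term r^2: subtract (-2)·f_2 from 3r^2 + 2p - 2q + 2r - 1 → -2q + 3r - 1
  leading term q: no divisor's leading term divides it; move -2q to the remainder.
  leading term r: no divisor's leading term divides it; move 3r to the remainder.
  leading term 1: no divisor's leading term divides it; move -1 to the remainder.
  remainder 2q^2 - 2q + 3r - 1 ≠ 0; add k_6 = 2q^2 - 2q + 3r - 1 to the basis.

The other S-polynomials (S(f_1,k_4), S(f_2,k_4), S(f_3,k_4), S(f_1,k_5), S(f_2,k_5), S(f_3,k_5), S(k_4,k_5), S(f_1,k_6), S(f_2,k_6), S(f_3,k_6), S(k_4,k_6), S(k_5,k_6)) all reduce to 0 modulo the current basis, so we have a Gröbner basis.
Inter-reduce: drop elements whose leading term is divisible by another's, tail-reduce, and make monic.
Reduced Gröbner basis: {p^2 - p + 3q - 3, pq + 3p + q - r - 3, q^2 - q - 2r + 3, pr - p - 3q - 3r - 3, qr - p + 2r - 1, r^2 + 3p + 2r}.
Label its elements g_1 = p^2 - p + 3q - 3, g_2 = pq + 3p + q - r - 3, g_3 = q^2 - q - 2r + 3, g_4 = pr - p - 3q - 3r - 3, g_5 = qr - p + 2r - 1, g_6 = r^2 + 3p + 2r.

Reduce h = 3pq - q modulo G:
  leading term pq: subtract (3)·g_2 from 3pq - q → -2p + 3q + 3r + 2
  leading term p: no divisor's leading term divides it; move -2p to the remainder.
  leading term q: no divisor's leading term divides it; move 3q to the remainder.
  leading term r: no divisor's leading term divides it; move 3r to the remainder.
  leading term 1: no divisor's leading term divides it; move 2 to the remainder.
  normal form = -2p + 3q + 3r + 2.
The normal form is nonzero, so h ∉ I. Since h minus its normal form lies in I, I + (h) = I + (n) where n = -2p + 3q + 3r + 2; decide whether this ideal is the whole ring.
Run Buchberger on G together with n (pairs among the g_i already reduce to 0 since G is a Gröbner basis):
g_1 = p^2 - p + 3q - 3, LT = p^2.
g_2 = pq + 3p + q - r - 3, LT = pq.
g_3 = q^2 - q - 2r + 3, LT = q^2.
g_4 = pr - p - 3q - 3r - 3, LT = pr.
g_5 = qr - p + 2r - 1, LT = qr.
g_6 = r^2 + 3p + 2r, LT = r^2.
n = -2p + 3q + 3r + 2, LT = p.

S(g_1,n): lcm = p^2. S = -2pq - 2pr + 3q - 3.
  leading term pq: subtract (-2)·g_2 from -2pq - 2pr + 3q - 3 → -2pr - p - 2q - 2r - 2
  leading term pr: subtract (-2)·g_4 from -2pr - p - 2q - 2r - 2 → -3p - q - r - 1
  leading term p: subtract (-2)·n from -3p - q - r - 1 → -2q - 2r + 3
  leading term q: no divisor's leading term divides it; move -2q to the remainder.
  leading term r: no divisor's leading term divides it; move -2r to the remainder.
  leading term 1: no divisor's leading term divides it; move 3 to the remainder.
  remainder -2q - 2r + 3 ≠ 0; add m_8 = -2q - 2r + 3 to the basis.

S(g_2,n): lcm = pq. S = -2q^2 - 2qr + 3p + 2q - r - 3.
  leading term q^2: subtract (-2)·g_3 from -2q^2 - 2qr + 3p + 2q - r - 3 → -2qr + 3p + 2r + 3
  leading term qr: subtract (-2)·g_5 from -2qr + 3p + 2r + 3 → p - r + 1
  leading term p: subtract (3)·n from p - r + 1 → -2q - 3r + 2
  leading term q: subtract (1)·m_8 from -2q - 3r + 2 → -r - 1
  leading term r: no divisor's leading term divides it; move -r to the remainder.
  leading term 1: no divisor's leading term divides it; move -1 to the remainder.
  remainder -r - 1 ≠ 0; add m_9 = -r - 1 to the basis.

The other S-polynomials (S(g_1,g_2), S(g_1,g_3), S(g_1,g_4), S(g_1,g_5), S(g_1,g_6), S(g_2,g_3), S(g_2,g_4), S(g_2,g_5), S(g_2,g_6), S(g_3,g_4), S(g_3,g_5), S(g_3,g_6), S(g_3,n), S(g_4,g_5), S(g_4,g_6), S(g_4,n), S(g_5,g_6), S(g_5,n), S(g_6,n), S(g_1,m_8), S(g_2,m_8), S(g_3,m_8), S(g_4,m_8), S(g_5,m_8), S(g_6,m_8), S(n,m_8), S(g_1,m_9), S(g_2,m_9), S(g_3,m_9), S(g_4,m_9), S(g_5,m_9), S(g_6,m_9), S(n,m_9), S(m_8,m_9)) all reduce to 0 modulo the current basis, so we have a Gröbner basis.
Inter-reduce: drop elements whose leading term is divisible by another's, tail-reduce, and make monic.
Reduced Gröbner basis: {p + 2, q + 1, r + 1}.
The reduced Gröbner basis of I + (h) is {p + 2, q + 1, r + 1} ≠ {1}, a proper ideal, so the enlarged system stays consistent: h is independent of I, with normal form -2p + 3q + 3r + 2.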